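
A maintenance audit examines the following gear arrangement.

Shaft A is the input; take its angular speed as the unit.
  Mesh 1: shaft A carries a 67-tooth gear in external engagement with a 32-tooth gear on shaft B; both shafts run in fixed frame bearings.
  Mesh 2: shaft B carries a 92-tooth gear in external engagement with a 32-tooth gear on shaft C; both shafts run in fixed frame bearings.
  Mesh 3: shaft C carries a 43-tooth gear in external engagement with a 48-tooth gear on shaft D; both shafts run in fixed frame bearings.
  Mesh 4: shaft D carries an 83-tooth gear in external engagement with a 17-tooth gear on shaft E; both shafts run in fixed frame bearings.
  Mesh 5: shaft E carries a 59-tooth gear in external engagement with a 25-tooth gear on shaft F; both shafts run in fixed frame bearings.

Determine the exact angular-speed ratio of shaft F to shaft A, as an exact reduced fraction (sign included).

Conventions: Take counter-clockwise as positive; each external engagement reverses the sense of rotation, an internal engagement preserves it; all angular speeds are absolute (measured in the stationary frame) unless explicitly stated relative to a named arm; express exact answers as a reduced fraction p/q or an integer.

class = fixed-axis compound train [5 meshes; 5 ratios multiply, 5 sense flips]
mesh 1 [67T→32T]: running ratio 67/32, sense −
mesh 2 [92T→32T]: running ratio 1541/256, sense +
mesh 3 [43T→48T]: running ratio 66263/12288, sense −
mesh 4 [83T→17T]: running ratio 5499829/208896, sense +
mesh 5 [59T→25T]: running ratio 324489911/5222400, sense −
ω_out/ω_in = -324489911/5222400

-324489911/5222400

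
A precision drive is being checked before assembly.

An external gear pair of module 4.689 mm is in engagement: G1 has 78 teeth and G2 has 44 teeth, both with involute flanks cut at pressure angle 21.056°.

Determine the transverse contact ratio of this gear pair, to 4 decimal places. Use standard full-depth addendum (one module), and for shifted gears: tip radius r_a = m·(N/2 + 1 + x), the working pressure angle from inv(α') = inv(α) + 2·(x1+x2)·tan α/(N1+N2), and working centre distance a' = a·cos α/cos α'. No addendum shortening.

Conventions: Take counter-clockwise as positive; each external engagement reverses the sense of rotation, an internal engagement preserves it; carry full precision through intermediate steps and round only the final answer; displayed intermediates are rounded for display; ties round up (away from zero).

1.7205

topology: single-mesh involute geometry — m = 4.689, 78T/44T pair
base radii: r_b1 = 170.660652, r_b2 = 96.270111
tip radii: r_a1 = 187.560000, r_a2 = 107.847000
no profile shift: α' = α, a' = a
action lengths: √(r_a1²−r_b1²) = 77.805498, √(r_a2²−r_b2²) = 48.611121
base pitch p_b = π·m·cos α = 13.747340
CR = (77.805498 + 48.611121 − 286.029000·sin 21.05600°)/13.747340 = 1.720482
contact ratio ≈ 1.7205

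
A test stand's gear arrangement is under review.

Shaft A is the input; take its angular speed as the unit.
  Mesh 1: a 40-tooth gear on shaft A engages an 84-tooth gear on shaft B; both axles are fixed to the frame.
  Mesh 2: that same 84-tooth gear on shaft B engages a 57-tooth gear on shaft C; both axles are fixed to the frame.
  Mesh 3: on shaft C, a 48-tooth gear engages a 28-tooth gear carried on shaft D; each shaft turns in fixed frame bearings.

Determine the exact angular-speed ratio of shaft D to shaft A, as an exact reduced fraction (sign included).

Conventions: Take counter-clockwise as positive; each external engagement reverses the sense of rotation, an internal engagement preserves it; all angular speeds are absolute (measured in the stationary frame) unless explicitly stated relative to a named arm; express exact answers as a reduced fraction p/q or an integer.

-160/133

class = fixed-axis compound train [3 meshes; 3 ratios multiply, 3 sense flips]
mesh 1 [40T→84T]: running ratio 10/21, sense −
mesh 2 [84T→57T]: running ratio 40/57, sense +
mesh 3 [48T→28T]: running ratio 160/133, sense −
ω_out/ω_in = -160/133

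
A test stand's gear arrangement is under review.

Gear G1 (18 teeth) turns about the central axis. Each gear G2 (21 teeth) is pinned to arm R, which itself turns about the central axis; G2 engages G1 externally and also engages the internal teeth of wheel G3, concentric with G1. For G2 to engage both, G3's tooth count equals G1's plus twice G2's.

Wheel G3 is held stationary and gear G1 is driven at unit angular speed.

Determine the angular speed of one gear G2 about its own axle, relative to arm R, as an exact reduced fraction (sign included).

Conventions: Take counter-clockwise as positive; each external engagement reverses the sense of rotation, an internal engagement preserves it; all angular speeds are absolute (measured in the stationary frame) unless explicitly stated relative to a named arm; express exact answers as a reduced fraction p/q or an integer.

recognized (axles ride arm R): planetary set, 18/21/60 teeth
ring teeth: 18 + 2·21 = 60
18(ω_sun−ω_arm) = −60(ω_ring−ω_arm),  ω_ring = 0, ω_sun = 1
18(1−ω_arm) = −60(0−ω_arm)  ⇒  78·ω_arm = 18  ⇒  ω_arm = 3/13
sun–planet mesh: 18·(1−3/13) = −21·(ω_p−ω_arm)  ⇒  ω_p−ω_arm = -60/91
exact speed ratio = -60/91

-60/91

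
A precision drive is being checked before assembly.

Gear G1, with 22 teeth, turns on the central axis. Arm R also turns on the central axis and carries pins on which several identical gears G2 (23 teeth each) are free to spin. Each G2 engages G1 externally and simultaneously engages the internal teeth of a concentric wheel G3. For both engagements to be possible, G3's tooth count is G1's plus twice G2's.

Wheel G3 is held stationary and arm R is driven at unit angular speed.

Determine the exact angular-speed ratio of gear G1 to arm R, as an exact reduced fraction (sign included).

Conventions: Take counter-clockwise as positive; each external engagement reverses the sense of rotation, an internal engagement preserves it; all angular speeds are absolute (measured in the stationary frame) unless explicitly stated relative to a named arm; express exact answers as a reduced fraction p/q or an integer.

45/11

class = planetary set [G3 = 22+2·23 = 68; Willis about the carrier]
ring teeth: 22 + 2·23 = 68
22(ω_sun−ω_arm) = −68(ω_ring−ω_arm),  ω_ring = 0, ω_arm = 1
ω_sun = 1 − (68/22)(0−1) = 45/11
ω_out/ω_in = 45/11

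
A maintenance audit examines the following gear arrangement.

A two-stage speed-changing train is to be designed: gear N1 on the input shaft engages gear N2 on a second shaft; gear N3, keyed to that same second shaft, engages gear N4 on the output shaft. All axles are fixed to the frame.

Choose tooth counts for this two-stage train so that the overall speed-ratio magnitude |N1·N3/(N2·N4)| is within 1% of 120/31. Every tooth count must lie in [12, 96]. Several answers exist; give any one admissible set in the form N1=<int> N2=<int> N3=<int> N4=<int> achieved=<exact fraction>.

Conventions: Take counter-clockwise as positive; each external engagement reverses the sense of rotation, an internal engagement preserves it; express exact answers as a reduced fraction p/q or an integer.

N1=15 N2=12 N3=96 N4=31 achieved=120/31

design class (target 120/31): fixed-axis compound train
target = 120/31 in lowest terms: an exact hit needs N1·N3 = k·120 and N2·N4 = k·31 for one integer k, every count in [12, 96]; additionally prefer no 1:1 stage (N1 ≠ N2, N3 ≠ N4)
k = 1…11: no 1:1-free in-range split of k·120 and k·31 into factor pairs; take k = 12
k = 12: N1·N3 = 1440 = 15·96, N2·N4 = 372 = 12·31
achieved = 15·96/(12·31) = 120/31; |achieved − target| = 0 ≤ 6/155 ✓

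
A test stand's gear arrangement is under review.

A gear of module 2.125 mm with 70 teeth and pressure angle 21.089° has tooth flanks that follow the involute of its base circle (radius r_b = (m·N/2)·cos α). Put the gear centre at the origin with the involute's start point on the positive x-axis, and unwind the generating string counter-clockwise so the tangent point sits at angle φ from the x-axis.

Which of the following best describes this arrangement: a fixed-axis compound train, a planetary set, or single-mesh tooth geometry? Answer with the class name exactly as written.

single-mesh involute tooth geometry (70T wheel at module 2.125)
classification: single-mesh tooth geometry

single-mesh tooth geometry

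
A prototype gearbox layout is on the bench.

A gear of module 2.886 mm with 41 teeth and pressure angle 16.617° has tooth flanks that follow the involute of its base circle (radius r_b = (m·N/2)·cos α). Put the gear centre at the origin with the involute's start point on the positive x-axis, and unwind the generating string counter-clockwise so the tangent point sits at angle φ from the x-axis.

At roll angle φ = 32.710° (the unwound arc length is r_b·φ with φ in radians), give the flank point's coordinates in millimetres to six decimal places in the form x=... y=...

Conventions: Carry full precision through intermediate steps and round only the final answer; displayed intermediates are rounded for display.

class = single-mesh tooth geometry [base-circle involute, m = 2.886, 41T]
pitch radius r_p = m·N/2 = 2.886·41/2 = 59.163000
base radius r_b = r_p·cos α = 59.163000·cos 16.617° = 56.692221
roll angle φ = 32.710° = 0.57089720 rad
x = r_b·(cos φ + φ·sin φ) = 65.191633
y = r_b·(sin φ − φ·cos φ) = 3.402943

x=65.191633 y=3.402943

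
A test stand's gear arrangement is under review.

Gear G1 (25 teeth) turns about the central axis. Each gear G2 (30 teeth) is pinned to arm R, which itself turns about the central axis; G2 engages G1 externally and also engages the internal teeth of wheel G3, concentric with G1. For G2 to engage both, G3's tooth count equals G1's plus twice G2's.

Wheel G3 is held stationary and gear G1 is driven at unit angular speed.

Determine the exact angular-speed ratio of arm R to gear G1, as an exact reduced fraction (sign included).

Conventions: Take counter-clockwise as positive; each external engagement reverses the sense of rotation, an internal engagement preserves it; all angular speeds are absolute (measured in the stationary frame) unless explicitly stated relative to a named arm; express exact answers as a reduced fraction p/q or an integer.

topology: planetary set — G1 25T / G2 30T / G3 85T, arm = carrier (Willis)
ring teeth: 25 + 2·30 = 85
25(ω_sun−ω_arm) = −85(ω_ring−ω_arm),  ω_ring = 0, ω_sun = 1
25(1−ω_arm) = −85(0−ω_arm)  ⇒  110·ω_arm = 25  ⇒  ω_arm = 5/22
ω_out/ω_in = 5/22

5/22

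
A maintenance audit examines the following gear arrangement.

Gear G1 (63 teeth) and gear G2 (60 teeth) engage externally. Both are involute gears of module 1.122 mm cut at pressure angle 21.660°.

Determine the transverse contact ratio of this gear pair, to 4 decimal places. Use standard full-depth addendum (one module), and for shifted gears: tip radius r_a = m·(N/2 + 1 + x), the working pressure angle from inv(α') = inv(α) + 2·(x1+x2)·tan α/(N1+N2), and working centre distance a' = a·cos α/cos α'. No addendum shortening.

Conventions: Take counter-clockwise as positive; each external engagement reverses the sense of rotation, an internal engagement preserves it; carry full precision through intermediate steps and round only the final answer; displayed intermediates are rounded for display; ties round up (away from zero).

1.7001

topology: single-mesh involute geometry — m = 1.122, 63T/60T pair
base radii: r_b1 = 32.847448, r_b2 = 31.283283
tip radii: r_a1 = 36.465000, r_a2 = 34.782000
no profile shift: α' = α, a' = a
action lengths: √(r_a1²−r_b1²) = 15.834816, √(r_a2²−r_b2²) = 15.203411
base pitch p_b = π·m·cos α = 3.275978
CR = (15.834816 + 15.203411 − 69.003000·sin 21.66000°)/3.275978 = 1.700060
contact ratio ≈ 1.7001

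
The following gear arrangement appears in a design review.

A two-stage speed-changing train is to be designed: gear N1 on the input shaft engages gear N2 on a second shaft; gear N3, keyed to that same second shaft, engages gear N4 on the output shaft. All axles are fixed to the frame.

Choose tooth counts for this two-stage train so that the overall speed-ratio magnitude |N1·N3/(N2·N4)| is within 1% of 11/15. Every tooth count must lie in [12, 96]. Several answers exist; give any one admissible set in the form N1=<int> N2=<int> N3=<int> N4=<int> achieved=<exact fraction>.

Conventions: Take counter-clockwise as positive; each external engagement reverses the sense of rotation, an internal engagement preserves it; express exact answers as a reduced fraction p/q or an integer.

topology: fixed-axis compound train — 2 stages, target 11/15
target = 11/15 in lowest terms: an exact hit needs N1·N3 = k·11 and N2·N4 = k·15 for one integer k, every count in [12, 96]; additionally prefer no 1:1 stage (N1 ≠ N2, N3 ≠ N4)
k = 1…23: no 1:1-free in-range split of k·11 and k·15 into factor pairs; take k = 24
k = 24: N1·N3 = 264 = 12·22, N2·N4 = 360 = 30·12
achieved = 12·22/(30·12) = 11/15; |achieved − target| = 0 ≤ 11/1500 ✓

N1=12 N2=30 N3=22 N4=12 achieved=11/15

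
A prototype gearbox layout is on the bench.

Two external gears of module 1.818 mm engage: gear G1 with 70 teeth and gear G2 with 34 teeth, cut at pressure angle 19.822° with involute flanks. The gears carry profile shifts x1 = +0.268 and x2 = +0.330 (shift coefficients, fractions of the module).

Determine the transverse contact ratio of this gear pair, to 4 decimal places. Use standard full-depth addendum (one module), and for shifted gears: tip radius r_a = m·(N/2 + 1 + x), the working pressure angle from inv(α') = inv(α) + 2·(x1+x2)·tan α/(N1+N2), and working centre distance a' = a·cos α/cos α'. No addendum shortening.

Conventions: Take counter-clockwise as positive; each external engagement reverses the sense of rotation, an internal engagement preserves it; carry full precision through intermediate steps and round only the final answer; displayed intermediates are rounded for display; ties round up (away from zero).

1.6584

class = single-mesh tooth geometry [involute pair 70T × 34T, m = 1.818]
base radii: r_b1 = 59.859963, r_b2 = 29.074839
tip radii: r_a1 = 65.935224, r_a2 = 33.323940
inv(α') = inv(19.822°) + 2·(+0.268+0.330)·tan α/(70+34) = 0.01864203  ⇒  α' = 21.49163°
a' = a·cos α / cos α' = 94.5360·cos 19.822°/cos 21.49163° = 95.580403
action lengths: √(r_a1²−r_b1²) = 27.644866, √(r_a2²−r_b2²) = 16.283080
base pitch p_b = π·m·cos α = 5.373018
CR = (27.644866 + 16.283080 − 95.580403·sin 21.49163°)/5.373018 = 1.658398
contact ratio ≈ 1.6584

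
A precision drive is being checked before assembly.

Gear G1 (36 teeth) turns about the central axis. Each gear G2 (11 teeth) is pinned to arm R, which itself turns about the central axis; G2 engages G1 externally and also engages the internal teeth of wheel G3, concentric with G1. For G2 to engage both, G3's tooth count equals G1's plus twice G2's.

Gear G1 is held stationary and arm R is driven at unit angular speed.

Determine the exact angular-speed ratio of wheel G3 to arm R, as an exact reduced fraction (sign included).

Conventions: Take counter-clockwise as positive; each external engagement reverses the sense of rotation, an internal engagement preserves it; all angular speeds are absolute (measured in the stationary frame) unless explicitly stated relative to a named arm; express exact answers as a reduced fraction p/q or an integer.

recognized (axles ride arm R): planetary set, 36/11/58 teeth
ring teeth: 36 + 2·11 = 58
36(ω_sun−ω_arm) = −58(ω_ring−ω_arm),  ω_sun = 0, ω_arm = 1
ω_ring = 1 − (36/58)(0−1) = 47/29
ω_out/ω_in = 47/29

47/29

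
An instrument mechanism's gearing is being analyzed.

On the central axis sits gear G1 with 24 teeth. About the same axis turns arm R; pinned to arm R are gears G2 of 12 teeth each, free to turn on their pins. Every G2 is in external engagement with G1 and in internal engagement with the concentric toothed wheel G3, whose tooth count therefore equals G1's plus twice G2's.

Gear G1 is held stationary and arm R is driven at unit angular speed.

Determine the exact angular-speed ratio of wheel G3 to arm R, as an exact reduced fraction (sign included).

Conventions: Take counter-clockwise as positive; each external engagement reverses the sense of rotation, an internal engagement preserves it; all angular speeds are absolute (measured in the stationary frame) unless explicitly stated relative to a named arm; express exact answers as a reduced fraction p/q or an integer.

3/2

class = planetary set [G3 = 24+2·12 = 48; Willis about the carrier]
ring teeth: 24 + 2·12 = 48
24(ω_sun−ω_arm) = −48(ω_ring−ω_arm),  ω_sun = 0, ω_arm = 1
ω_ring = 1 − (24/48)(0−1) = 3/2
ω_out/ω_in = 3/2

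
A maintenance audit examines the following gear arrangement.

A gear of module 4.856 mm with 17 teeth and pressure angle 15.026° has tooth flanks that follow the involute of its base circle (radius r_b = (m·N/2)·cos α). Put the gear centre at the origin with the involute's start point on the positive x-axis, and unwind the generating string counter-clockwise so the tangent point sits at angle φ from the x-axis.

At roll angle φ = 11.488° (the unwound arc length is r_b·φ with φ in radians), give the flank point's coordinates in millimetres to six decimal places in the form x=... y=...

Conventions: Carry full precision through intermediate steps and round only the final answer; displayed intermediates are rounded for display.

single-mesh involute tooth geometry (17T wheel at module 4.856)
pitch radius r_p = m·N/2 = 4.856·17/2 = 41.276000
base radius r_b = r_p·cos α = 41.276000·cos 15.026° = 39.864703
roll angle φ = 11.488° = 0.20050342 rad
x = r_b·(cos φ + φ·sin φ) = 40.657980
y = r_b·(sin φ − φ·cos φ) = 0.106681

x=40.657980 y=0.106681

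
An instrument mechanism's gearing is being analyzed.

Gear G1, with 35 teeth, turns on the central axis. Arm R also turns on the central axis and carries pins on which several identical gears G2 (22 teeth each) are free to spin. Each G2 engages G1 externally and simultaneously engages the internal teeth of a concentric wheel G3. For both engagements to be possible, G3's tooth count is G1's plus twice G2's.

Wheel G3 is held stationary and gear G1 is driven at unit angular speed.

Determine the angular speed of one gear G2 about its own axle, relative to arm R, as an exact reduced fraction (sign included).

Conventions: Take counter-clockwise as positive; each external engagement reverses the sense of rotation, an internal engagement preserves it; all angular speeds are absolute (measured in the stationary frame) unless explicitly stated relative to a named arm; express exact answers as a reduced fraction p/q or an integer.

-2765/2508

recognized (axles ride arm R): planetary set, 35/22/79 teeth
ring teeth: 35 + 2·22 = 79
35(ω_sun−ω_arm) = −79(ω_ring−ω_arm),  ω_ring = 0, ω_sun = 1
35(1−ω_arm) = −79(0−ω_arm)  ⇒  114·ω_arm = 35  ⇒  ω_arm = 35/114
sun–planet mesh: 35·(1−35/114) = −22·(ω_p−ω_arm)  ⇒  ω_p−ω_arm = -2765/2508
exact speed ratio = -2765/2508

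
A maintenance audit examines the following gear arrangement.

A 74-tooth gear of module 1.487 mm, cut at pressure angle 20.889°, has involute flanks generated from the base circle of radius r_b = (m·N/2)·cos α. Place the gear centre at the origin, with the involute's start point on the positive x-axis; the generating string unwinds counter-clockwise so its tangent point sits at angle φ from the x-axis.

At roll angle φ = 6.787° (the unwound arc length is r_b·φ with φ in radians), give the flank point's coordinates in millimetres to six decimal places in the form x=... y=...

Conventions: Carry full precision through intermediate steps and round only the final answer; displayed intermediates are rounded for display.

x=51.762133 y=0.028439

recognized (one wheel, involute flank): single-mesh tooth geometry, m = 1.487, N = 74
pitch radius r_p = m·N/2 = 1.487·74/2 = 55.019000
base radius r_b = r_p·cos α = 55.019000·cos 20.889° = 51.402763
roll angle φ = 6.787° = 0.11845550 rad
x = r_b·(cos φ + φ·sin φ) = 51.762133
y = r_b·(sin φ − φ·cos φ) = 0.028439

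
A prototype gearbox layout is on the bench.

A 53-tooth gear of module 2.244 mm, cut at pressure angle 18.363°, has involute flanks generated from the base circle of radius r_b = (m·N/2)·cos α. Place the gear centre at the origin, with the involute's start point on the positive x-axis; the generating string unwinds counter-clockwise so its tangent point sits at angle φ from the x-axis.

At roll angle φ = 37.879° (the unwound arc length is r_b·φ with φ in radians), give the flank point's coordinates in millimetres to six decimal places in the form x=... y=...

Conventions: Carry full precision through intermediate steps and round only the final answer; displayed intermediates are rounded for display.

class = single-mesh tooth geometry [base-circle involute, m = 2.244, 53T]
pitch radius r_p = m·N/2 = 2.244·53/2 = 59.466000
base radius r_b = r_p·cos α = 59.466000·cos 18.363° = 56.437971
roll angle φ = 37.879° = 0.66111327 rad
x = r_b·(cos φ + φ·sin φ) = 67.456358
y = r_b·(sin φ − φ·cos φ) = 5.202067

x=67.456358 y=5.202067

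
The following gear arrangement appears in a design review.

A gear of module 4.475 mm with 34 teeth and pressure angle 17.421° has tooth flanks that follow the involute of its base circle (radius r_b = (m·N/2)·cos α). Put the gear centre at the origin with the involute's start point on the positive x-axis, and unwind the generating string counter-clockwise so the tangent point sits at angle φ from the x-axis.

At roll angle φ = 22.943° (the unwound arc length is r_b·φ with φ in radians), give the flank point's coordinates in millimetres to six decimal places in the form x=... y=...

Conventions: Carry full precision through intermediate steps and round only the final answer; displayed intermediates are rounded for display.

x=78.173640 y=1.528733

class = single-mesh tooth geometry [base-circle involute, m = 4.475, 34T]
pitch radius r_p = m·N/2 = 4.475·34/2 = 76.075000
base radius r_b = r_p·cos α = 76.075000·cos 17.421° = 72.585490
roll angle φ = 22.943° = 0.40043089 rad
x = r_b·(cos φ + φ·sin φ) = 78.173640
y = r_b·(sin φ − φ·cos φ) = 1.528733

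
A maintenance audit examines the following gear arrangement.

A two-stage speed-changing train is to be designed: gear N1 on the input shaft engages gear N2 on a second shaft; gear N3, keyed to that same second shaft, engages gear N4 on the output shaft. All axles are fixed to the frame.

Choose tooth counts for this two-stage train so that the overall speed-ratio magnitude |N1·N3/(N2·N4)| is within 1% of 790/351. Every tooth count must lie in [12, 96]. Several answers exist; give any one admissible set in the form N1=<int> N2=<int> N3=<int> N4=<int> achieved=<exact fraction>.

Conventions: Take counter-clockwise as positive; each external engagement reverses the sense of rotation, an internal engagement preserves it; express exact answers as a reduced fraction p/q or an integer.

design class (target 790/351): fixed-axis compound train
target = 790/351 in lowest terms: an exact hit needs N1·N3 = k·790 and N2·N4 = k·351 for one integer k, every count in [12, 96]; additionally prefer no 1:1 stage (N1 ≠ N2, N3 ≠ N4)
k = 1: no 1:1-free in-range split of k·790 and k·351 into factor pairs; take k = 2
k = 2: N1·N3 = 1580 = 20·79, N2·N4 = 702 = 13·54
achieved = 20·79/(13·54) = 790/351; |achieved − target| = 0 ≤ 79/3510 ✓

N1=20 N2=13 N3=79 N4=54 achieved=790/351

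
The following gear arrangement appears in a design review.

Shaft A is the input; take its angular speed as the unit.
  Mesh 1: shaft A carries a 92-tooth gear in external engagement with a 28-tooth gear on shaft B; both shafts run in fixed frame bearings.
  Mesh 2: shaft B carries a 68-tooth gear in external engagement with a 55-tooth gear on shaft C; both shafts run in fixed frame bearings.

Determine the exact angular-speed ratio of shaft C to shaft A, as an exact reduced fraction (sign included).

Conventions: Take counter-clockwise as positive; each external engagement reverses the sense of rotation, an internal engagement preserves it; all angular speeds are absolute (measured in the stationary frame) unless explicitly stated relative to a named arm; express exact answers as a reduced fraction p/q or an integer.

class = fixed-axis compound train [2 meshes; 2 ratios multiply, 2 sense flips]
mesh 1 [92T→28T]: running ratio 23/7, sense −
mesh 2 [68T→55T]: running ratio 1564/385, sense +
ω_out/ω_in = 1564/385

1564/385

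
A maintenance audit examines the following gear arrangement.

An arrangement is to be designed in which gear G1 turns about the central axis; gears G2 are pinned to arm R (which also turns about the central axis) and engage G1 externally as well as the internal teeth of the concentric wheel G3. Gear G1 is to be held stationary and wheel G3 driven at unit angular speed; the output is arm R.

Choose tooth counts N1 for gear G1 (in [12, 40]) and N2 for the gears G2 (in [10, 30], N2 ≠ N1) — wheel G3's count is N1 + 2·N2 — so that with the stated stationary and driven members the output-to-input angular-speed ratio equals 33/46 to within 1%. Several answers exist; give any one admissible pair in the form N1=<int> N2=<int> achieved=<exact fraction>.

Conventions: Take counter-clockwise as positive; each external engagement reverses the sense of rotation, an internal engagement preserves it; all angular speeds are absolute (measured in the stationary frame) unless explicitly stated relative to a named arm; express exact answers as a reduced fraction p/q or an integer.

N1=13 N2=10 achieved=33/46

topology: planetary set — design target 33/46, arm = carrier (Willis)
Willis with ω_sun = 0: ω_arm/ω_ring = N3/(N1+N3); set equal to 33/46  ⇒  N3/N1 = (33/46)/(1 − 33/46) = 33/13
N3 = N1 + 2·N2  ⇒  N2/N1 = (N3/N1 − 1)/2 = (33/13 − 1)/2 = 10/13
smallest multiple with N1 ≥ 12 and N2 ≥ 10: k = 1  ⇒  N1 = 1·13 = 13, N2 = 1·10 = 10 (N1 ≤ 40, N2 ≤ 30, N2 ≠ N1 ✓), N3 = 13 + 2·10 = 33
check: N3/(N1+N3) with N1 = 13, N3 = 33 gives 33/46; |achieved − target| = 0 ≤ 33/4600 ✓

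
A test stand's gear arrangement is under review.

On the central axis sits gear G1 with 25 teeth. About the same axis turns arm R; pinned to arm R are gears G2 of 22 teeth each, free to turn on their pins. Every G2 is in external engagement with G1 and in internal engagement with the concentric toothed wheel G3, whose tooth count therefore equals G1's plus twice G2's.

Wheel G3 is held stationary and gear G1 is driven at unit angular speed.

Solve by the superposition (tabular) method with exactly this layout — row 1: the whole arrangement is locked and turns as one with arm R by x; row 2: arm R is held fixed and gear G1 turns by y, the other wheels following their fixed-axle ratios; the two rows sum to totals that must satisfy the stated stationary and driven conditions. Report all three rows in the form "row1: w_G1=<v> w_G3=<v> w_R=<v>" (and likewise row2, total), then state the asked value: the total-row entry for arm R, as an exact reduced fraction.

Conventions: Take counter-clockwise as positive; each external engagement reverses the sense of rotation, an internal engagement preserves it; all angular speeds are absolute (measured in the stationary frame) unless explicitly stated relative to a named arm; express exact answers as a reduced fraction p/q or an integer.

row1: w_G1=25/94 w_G3=25/94 w_R=25/94
row2: w_G1=69/94 w_G3=-25/94 w_R=0
total: w_G1=1 w_G3=0 w_R=25/94
asked value: 25/94

class = planetary set [G3 = 25+2·22 = 69; Willis about the carrier]
row 1 (train locked, turned with arm): all members turn x
row 2 (arm held, sun turns y): ω_ring = −(25/69)·y, ω_arm = 0
boundary: total ω_ring = x − (25/69)·y = 0 and total ω_sun = x + y = 1  ⇒  y = 69/94, x = 25/94
row 2 ring = −(25/69)·69/94 = -25/94
totals (row 1 + row 2): sun 25/94 + 69/94 = 1, ring 25/94 + (-25/94) = 0, arm 25/94 + 0 = 25/94
asked cell (total, arm) = 25/94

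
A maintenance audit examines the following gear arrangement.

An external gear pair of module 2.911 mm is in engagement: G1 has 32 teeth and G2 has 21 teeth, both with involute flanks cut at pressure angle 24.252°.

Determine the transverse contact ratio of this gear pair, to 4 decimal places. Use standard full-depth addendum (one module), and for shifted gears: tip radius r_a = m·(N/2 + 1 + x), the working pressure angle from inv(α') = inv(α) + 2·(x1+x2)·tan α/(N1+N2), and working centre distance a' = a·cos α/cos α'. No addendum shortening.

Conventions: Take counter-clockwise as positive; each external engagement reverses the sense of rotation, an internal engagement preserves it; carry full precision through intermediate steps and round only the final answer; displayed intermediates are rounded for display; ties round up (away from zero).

single-mesh involute tooth geometry (32T engaging 21T at module 2.911)
base radii: r_b1 = 42.465561, r_b2 = 27.868025
tip radii: r_a1 = 49.487000, r_a2 = 33.476500
no profile shift: α' = α, a' = a
action lengths: √(r_a1²−r_b1²) = 25.409433, √(r_a2²−r_b2²) = 18.548565
base pitch p_b = π·m·cos α = 8.338093
CR = (25.409433 + 18.548565 − 77.141500·sin 24.25200°)/8.338093 = 1.471808
contact ratio ≈ 1.4718

1.4718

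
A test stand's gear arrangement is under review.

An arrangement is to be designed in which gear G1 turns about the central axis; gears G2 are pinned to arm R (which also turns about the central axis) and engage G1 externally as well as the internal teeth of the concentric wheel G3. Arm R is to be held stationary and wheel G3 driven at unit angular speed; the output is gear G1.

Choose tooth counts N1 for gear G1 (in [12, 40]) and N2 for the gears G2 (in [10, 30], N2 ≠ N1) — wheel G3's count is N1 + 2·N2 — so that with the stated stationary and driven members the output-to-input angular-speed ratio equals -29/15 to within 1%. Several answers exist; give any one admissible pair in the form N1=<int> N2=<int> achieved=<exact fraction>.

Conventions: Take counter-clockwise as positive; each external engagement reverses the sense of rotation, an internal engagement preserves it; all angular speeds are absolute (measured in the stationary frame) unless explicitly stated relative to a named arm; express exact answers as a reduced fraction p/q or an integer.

class = planetary set [ratio -29/15 wanted; Willis about the carrier]
Willis with ω_arm = 0: ω_sun/ω_ring = −N3/N1; set equal to -29/15  ⇒  N3/N1 = −(-29/15) = 29/15
N3 = N1 + 2·N2  ⇒  N2/N1 = (N3/N1 − 1)/2 = (29/15 − 1)/2 = 7/15
smallest multiple with N1 ≥ 12 and N2 ≥ 10: k = 2  ⇒  N1 = 2·15 = 30, N2 = 2·7 = 14 (N1 ≤ 40, N2 ≤ 30, N2 ≠ N1 ✓), N3 = 30 + 2·14 = 58
check: −N3/N1 with N1 = 30, N3 = 58 gives -29/15; |achieved − target| = 0 ≤ 29/1500 ✓

N1=30 N2=14 achieved=-29/15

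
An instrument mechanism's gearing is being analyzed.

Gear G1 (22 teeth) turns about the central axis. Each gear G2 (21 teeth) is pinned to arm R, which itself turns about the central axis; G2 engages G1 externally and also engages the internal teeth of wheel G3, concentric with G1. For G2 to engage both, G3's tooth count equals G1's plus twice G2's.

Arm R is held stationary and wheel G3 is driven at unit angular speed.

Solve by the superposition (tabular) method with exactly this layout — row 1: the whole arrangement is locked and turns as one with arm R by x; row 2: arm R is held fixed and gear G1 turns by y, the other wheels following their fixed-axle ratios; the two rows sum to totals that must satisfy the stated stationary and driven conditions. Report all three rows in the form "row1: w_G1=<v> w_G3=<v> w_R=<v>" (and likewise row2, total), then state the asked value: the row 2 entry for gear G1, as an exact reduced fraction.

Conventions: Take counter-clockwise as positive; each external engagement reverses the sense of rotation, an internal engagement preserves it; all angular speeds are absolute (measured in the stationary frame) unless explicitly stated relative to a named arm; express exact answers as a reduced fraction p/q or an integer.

recognized (axles ride arm R): planetary set, 22/21/64 teeth
superposition row 1 [locked train]: every member turns x
row 2 — arm fixed, fixed-axis ratios: sun y, ring −(22/64)·y, arm 0
boundary: total ω_arm = x = 0 and total ω_ring = x − (22/64)·y = 1  ⇒  y = -32/11, x = 0
row 2 ring = −(22/64)·(-32/11) = 1
totals (row 1 + row 2): sun 0 + (-32/11) = -32/11, ring 0 + 1 = 1, arm 0 + 0 = 0
asked cell (row2, sun) = -32/11

row1: w_G1=0 w_G3=0 w_R=0
row2: w_G1=-32/11 w_G3=1 w_R=0
total: w_G1=-32/11 w_G3=1 w_R=0
asked value: -32/11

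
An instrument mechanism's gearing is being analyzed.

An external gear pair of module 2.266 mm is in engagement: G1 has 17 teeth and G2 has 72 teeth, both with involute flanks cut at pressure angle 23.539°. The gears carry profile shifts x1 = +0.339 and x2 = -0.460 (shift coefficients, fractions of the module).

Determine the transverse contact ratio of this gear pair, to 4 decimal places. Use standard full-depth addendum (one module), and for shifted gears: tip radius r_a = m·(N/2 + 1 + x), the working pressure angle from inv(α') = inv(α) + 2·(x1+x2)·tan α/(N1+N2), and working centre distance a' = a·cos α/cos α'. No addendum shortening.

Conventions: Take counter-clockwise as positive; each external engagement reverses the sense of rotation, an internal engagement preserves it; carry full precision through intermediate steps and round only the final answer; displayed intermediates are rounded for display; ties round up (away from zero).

class = single-mesh tooth geometry [involute pair 17T × 72T, m = 2.266]
base radii: r_b1 = 17.658262, r_b2 = 74.787934
tip radii: r_a1 = 22.295174, r_a2 = 82.799640
inv(α') = inv(23.539°) + 2·(+0.339-0.460)·tan α/(17+72) = 0.02360443  ⇒  α' = 23.17510°
a' = a·cos α / cos α' = 100.8370·cos 23.539°/cos 23.17510° = 100.560806
action lengths: √(r_a1²−r_b1²) = 13.611046, √(r_a2²−r_b2²) = 35.532314
base pitch p_b = π·m·cos α = 6.526478
CR = (13.611046 + 35.532314 − 100.560806·sin 23.17510°)/6.526478 = 1.466091
contact ratio ≈ 1.4661

1.4661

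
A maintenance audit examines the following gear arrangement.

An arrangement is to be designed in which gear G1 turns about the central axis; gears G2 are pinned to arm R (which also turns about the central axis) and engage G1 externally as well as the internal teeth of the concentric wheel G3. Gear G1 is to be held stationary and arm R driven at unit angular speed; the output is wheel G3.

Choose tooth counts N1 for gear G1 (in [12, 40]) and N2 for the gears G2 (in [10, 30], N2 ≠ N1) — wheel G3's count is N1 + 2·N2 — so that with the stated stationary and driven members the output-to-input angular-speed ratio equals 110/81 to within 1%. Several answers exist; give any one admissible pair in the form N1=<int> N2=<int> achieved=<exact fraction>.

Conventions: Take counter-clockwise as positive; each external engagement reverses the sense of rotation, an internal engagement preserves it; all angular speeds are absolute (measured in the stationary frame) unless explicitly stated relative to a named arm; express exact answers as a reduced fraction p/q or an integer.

class = planetary set [ratio 110/81 wanted; Willis about the carrier]
Willis with ω_sun = 0: ω_ring/ω_arm = (N1+N3)/N3; set equal to 110/81  ⇒  N3/N1 = 1/(110/81 − 1) = 81/29
N3 = N1 + 2·N2  ⇒  N2/N1 = (N3/N1 − 1)/2 = (81/29 − 1)/2 = 26/29
smallest multiple with N1 ≥ 12 and N2 ≥ 10: k = 1  ⇒  N1 = 1·29 = 29, N2 = 1·26 = 26 (N1 ≤ 40, N2 ≤ 30, N2 ≠ N1 ✓), N3 = 29 + 2·26 = 81
check: (N1+N3)/N3 with N1 = 29, N3 = 81 gives 110/81; |achieved − target| = 0 ≤ 11/810 ✓

N1=29 N2=26 achieved=110/81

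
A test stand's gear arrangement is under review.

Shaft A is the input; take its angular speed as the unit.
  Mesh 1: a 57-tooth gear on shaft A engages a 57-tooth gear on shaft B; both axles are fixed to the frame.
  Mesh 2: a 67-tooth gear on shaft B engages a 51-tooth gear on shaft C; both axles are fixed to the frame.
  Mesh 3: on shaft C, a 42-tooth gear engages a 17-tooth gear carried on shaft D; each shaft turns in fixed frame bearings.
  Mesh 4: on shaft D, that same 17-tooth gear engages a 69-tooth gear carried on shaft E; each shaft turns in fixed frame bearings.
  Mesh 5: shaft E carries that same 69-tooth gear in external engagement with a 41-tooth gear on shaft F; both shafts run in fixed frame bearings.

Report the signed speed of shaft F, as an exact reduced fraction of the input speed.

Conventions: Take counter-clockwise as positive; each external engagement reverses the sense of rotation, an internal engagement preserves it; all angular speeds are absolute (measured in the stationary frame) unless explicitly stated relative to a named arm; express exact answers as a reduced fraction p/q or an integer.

-938/697

5-mesh fixed-axis compound train (all bearings frame-fixed)
mesh 1 [57T→57T]: |ω|/ω_in = 1×57/57 = 1, sense flips to −
mesh 2 [67T→51T]: |ω|/ω_in = 1×67/51 = 67/51, sense flips to +
mesh 3 [42T→17T]: |ω|/ω_in = (67/51)×42/17 = 938/289, sense flips to −
mesh 4 [17T→69T]: |ω|/ω_in = (938/289)×17/69 = 938/1173, sense flips to +
mesh 5 [69T→41T]: |ω|/ω_in = (938/1173)×69/41 = 938/697, sense flips to −
signed output speed (× input speed) = -938/697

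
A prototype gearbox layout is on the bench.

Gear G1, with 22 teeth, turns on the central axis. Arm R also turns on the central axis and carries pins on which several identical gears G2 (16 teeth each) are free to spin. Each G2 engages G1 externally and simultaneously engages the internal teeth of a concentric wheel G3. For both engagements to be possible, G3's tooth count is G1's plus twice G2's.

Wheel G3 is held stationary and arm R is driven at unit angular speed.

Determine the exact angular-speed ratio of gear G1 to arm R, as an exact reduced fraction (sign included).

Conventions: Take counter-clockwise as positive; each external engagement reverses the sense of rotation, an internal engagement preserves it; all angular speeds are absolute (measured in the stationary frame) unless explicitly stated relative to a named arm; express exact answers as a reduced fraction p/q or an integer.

38/11

topology: planetary set — G1 22T / G2 16T / G3 54T, arm = carrier (Willis)
ring teeth: 22 + 2·16 = 54
22(ω_sun−ω_arm) = −54(ω_ring−ω_arm),  ω_ring = 0, ω_arm = 1
ω_sun = 1 − (54/22)(0−1) = 38/11
ω_out/ω_in = 38/11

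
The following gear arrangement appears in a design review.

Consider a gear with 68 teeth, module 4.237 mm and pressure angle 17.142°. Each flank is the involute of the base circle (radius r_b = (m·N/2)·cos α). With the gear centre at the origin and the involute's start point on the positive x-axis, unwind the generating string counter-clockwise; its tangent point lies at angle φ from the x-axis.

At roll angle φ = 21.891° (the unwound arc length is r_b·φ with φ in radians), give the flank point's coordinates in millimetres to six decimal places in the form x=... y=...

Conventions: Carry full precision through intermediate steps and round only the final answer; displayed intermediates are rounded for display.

x=147.342352 y=2.522074

topology: single-mesh involute geometry — m = 4.237, N = 68
pitch radius r_p = m·N/2 = 4.237·68/2 = 144.058000
base radius r_b = r_p·cos α = 144.058000·cos 17.142° = 137.658542
roll angle φ = 21.891° = 0.38207003 rad
x = r_b·(cos φ + φ·sin φ) = 147.342352
y = r_b·(sin φ − φ·cos φ) = 2.522074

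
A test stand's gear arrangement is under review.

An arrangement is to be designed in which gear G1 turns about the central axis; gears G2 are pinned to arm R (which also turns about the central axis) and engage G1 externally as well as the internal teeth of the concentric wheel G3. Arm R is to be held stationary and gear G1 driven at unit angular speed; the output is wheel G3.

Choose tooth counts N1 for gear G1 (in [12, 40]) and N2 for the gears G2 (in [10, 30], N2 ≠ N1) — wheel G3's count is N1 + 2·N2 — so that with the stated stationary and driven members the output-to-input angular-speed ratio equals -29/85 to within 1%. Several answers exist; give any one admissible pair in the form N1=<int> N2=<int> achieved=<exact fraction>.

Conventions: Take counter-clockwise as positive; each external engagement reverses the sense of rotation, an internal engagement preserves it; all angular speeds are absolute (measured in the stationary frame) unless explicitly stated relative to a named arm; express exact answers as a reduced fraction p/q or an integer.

N1=29 N2=28 achieved=-29/85

planetary set to be sized for -29/85 (Willis relation)
Willis with ω_arm = 0: ω_ring/ω_sun = −N1/N3; set equal to -29/85  ⇒  N3/N1 = −1/(-29/85) = 85/29
N3 = N1 + 2·N2  ⇒  N2/N1 = (N3/N1 − 1)/2 = (85/29 − 1)/2 = 28/29
smallest multiple with N1 ≥ 12 and N2 ≥ 10: k = 1  ⇒  N1 = 1·29 = 29, N2 = 1·28 = 28 (N1 ≤ 40, N2 ≤ 30, N2 ≠ N1 ✓), N3 = 29 + 2·28 = 85
check: −N1/N3 with N1 = 29, N3 = 85 gives -29/85; |achieved − target| = 0 ≤ 29/8500 ✓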